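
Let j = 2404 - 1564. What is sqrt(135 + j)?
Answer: 5*sqrt(39) ≈ 31.225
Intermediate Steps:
j = 840
sqrt(135 + j) = sqrt(135 + 840) = sqrt(975) = 5*sqrt(39)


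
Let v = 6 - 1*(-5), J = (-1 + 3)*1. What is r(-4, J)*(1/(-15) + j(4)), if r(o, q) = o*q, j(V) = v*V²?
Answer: -21112/15 ≈ -1407.5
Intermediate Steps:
J = 2 (J = 2*1 = 2)
v = 11 (v = 6 + 5 = 11)
j(V) = 11*V²
r(-4, J)*(1/(-15) + j(4)) = (-4*2)*(1/(-15) + 11*4²) = -8*(-1/15 + 11*16) = -8*(-1/15 + 176) = -8*2639/15 = -21112/15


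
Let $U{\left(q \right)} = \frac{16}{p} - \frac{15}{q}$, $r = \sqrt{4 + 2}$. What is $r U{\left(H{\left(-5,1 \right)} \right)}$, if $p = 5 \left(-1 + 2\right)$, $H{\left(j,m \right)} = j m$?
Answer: $\frac{31 \sqrt{6}}{5} \approx 15.187$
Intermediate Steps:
$r = \sqrt{6} \approx 2.4495$
$p = 5$ ($p = 5 \cdot 1 = 5$)
$U{\left(q \right)} = \frac{16}{5} - \frac{15}{q}$
$r U{\left(H{\left(-5,1 \right)} \right)} = \sqrt{6} \left(\frac{16}{5} - \frac{15}{\left(-5\right) 1}\right) = \sqrt{6} \left(\frac{16}{5} - \frac{15}{-5}\right) = \sqrt{6} \left(\frac{16}{5} - -3\right) = \sqrt{6} \left(\frac{16}{5} + 3\right) = \sqrt{6} \cdot \frac{31}{5} = \frac{31 \sqrt{6}}{5}$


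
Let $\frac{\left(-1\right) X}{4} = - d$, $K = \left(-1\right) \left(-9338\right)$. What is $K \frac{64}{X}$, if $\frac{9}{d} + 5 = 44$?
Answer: $\frac{1942304}{3} \approx 6.4744 \cdot 10^{5}$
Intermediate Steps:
$d = \frac{3}{13}$ ($d = \frac{9}{-5 + 44} = \frac{9}{39} = 9 \cdot \frac{1}{39} = \frac{3}{13} \approx 0.23077$)
$K = 9338$
$X = \frac{12}{13}$ ($X = - 4 \left(\left(-1\right) \frac{3}{13}\right) = \left(-4\right) \left(- \frac{3}{13}\right) = \frac{12}{13} \approx 0.92308$)
$K \frac{64}{X} = 9338 \frac{64}{\frac{12}{13}} = 9338 \cdot 64 \cdot \frac{13}{12} = 9338 \cdot \frac{208}{3} = \frac{1942304}{3}$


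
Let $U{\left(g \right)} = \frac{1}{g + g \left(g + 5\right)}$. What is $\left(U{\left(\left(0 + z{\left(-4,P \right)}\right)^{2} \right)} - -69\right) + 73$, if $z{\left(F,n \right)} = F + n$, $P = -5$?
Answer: $\frac{1000675}{7047} \approx 142.0$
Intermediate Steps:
$U{\left(g \right)} = \frac{1}{g + g \left(5 + g\right)}$
$\left(U{\left(\left(0 + z{\left(-4,P \right)}\right)^{2} \right)} - -69\right) + 73 = \left(\frac{1}{\left(0 - 9\right)^{2} \left(6 + \left(0 - 9\right)^{2}\right)} - -69\right) + 73 = \left(\frac{1}{\left(0 - 9\right)^{2} \left(6 + \left(0 - 9\right)^{2}\right)} + \left(-48 + 117\right)\right) + 73 = \left(\frac{1}{\left(-9\right)^{2} \left(6 + \left(-9\right)^{2}\right)} + 69\right) + 73 = \left(\frac{1}{81 \left(6 + 81\right)} + 69\right) + 73 = \left(\frac{1}{81 \cdot 87} + 69\right) + 73 = \left(\frac{1}{81} \cdot \frac{1}{87} + 69\right) + 73 = \left(\frac{1}{7047} + 69\right) + 73 = \frac{486244}{7047} + 73 = \frac{1000675}{7047}$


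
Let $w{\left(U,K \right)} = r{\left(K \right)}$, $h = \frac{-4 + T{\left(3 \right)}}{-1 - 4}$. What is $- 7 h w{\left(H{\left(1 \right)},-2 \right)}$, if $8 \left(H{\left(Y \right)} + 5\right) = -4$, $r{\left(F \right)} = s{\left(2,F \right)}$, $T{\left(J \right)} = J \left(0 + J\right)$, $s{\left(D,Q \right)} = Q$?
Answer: $-14$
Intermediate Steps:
$T{\left(J \right)} = J^{2}$ ($T{\left(J \right)} = J J = J^{2}$)
$r{\left(F \right)} = F$
$h = -1$ ($h = \frac{-4 + 3^{2}}{-1 - 4} = \frac{-4 + 9}{-5} = 5 \left(- \frac{1}{5}\right) = -1$)
$H{\left(Y \right)} = - \frac{11}{2}$ ($H{\left(Y \right)} = -5 + \frac{1}{8} \left(-4\right) = -5 - \frac{1}{2} = - \frac{11}{2}$)
$w{\left(U,K \right)} = K$
$- 7 h w{\left(H{\left(1 \right)},-2 \right)} = \left(-7\right) \left(-1\right) \left(-2\right) = 7 \left(-2\right) = -14$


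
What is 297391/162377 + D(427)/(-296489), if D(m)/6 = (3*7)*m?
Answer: 79436952845/48142994353 ≈ 1.6500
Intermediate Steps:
D(m) = 126*m (D(m) = 6*((3*7)*m) = 6*(21*m) = 126*m)
297391/162377 + D(427)/(-296489) = 297391/162377 + (126*427)/(-296489) = 297391*(1/162377) + 53802*(-1/296489) = 297391/162377 - 53802/296489 = 79436952845/48142994353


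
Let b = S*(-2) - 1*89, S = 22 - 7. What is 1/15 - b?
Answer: 1786/15 ≈ 119.07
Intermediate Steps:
S = 15
b = -119 (b = 15*(-2) - 1*89 = -30 - 89 = -119)
1/15 - b = 1/15 - 1*(-119) = 1/15 + 119 = 1786/15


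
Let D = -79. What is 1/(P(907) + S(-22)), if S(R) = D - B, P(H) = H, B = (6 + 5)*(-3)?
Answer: 1/861 ≈ 0.0011614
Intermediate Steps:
B = -33 (B = 11*(-3) = -33)
S(R) = -46 (S(R) = -79 - 1*(-33) = -79 + 33 = -46)
1/(P(907) + S(-22)) = 1/(907 - 46) = 1/861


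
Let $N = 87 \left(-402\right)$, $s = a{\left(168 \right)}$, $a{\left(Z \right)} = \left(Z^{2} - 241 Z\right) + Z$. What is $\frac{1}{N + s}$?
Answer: $- \frac{1}{47070} \approx -2.1245 \cdot 10^{-5}$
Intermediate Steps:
$a{\left(Z \right)} = Z^{2} - 240 Z$
$s = -12096$ ($s = 168 \left(-240 + 168\right) = 168 \left(-72\right) = -12096$)
$N = -34974$
$\frac{1}{N + s} = \frac{1}{-34974 - 12096} = \frac{1}{-47070} = - \frac{1}{47070}$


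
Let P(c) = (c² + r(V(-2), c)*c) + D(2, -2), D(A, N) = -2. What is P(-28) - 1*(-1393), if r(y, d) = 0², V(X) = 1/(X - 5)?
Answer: 2175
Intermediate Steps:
V(X) = 1/(-5 + X)
r(y, d) = 0
P(c) = -2 + c² (P(c) = (c² + 0*c) - 2 = (c² + 0) - 2 = c² - 2 = -2 + c²)
P(-28) - 1*(-1393) = (-2 + (-28)²) - 1*(-1393) = (-2 + 784) + 1393 = 782 + 1393 = 2175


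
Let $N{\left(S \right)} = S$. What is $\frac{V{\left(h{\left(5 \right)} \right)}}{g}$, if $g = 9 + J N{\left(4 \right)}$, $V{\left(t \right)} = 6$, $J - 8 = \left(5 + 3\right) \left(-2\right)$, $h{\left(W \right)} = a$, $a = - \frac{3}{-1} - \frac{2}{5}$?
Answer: $- \frac{6}{23} \approx -0.26087$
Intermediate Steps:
$a = \frac{13}{5}$ ($a = \left(-3\right) \left(-1\right) - \frac{2}{5} = 3 - \frac{2}{5} = \frac{13}{5} \approx 2.6$)
$h{\left(W \right)} = \frac{13}{5}$
$J = -8$ ($J = 8 + \left(5 + 3\right) \left(-2\right) = 8 + 8 \left(-2\right) = 8 - 16 = -8$)
$g = -23$ ($g = 9 - 32 = -23$)
$\frac{V{\left(h{\left(5 \right)} \right)}}{g} = \frac{6}{-23} = 6 \left(- \frac{1}{23}\right) = - \frac{6}{23}$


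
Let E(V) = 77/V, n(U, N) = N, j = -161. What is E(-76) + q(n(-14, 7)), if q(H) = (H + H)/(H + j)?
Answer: -923/836 ≈ -1.1041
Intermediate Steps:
q(H) = 2*H/(-161 + H) (q(H) = (H + H)/(H - 161) = (2*H)/(-161 + H) = 2*H/(-161 + H))
E(-76) + q(n(-14, 7)) = 77/(-76) + 2*7/(-161 + 7) = 77*(-1/76) + 2*7/(-154) = -77/76 + 2*7*(-1/154) = -77/76 - 1/11 = -923/836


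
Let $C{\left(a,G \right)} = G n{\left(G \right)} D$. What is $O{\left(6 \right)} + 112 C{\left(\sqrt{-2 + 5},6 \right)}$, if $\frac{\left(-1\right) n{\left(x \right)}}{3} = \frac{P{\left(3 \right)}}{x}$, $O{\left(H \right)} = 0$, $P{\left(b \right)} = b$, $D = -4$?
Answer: $4032$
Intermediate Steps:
$n{\left(x \right)} = - \frac{9}{x}$ ($n{\left(x \right)} = - 3 \frac{3}{x} = - \frac{9}{x}$)
$C{\left(a,G \right)} = 36$ ($C{\left(a,G \right)} = G \left(- \frac{9}{G}\right) \left(-4\right) = \left(-9\right) \left(-4\right) = 36$)
$O{\left(6 \right)} + 112 C{\left(\sqrt{-2 + 5},6 \right)} = 0 + 112 \cdot 36 = 0 + 4032 = 4032$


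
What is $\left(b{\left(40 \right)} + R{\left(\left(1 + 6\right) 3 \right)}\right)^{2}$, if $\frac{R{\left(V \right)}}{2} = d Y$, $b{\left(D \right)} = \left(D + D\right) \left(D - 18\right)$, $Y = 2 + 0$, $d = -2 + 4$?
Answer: $3125824$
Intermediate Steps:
$d = 2$
$Y = 2$
$b{\left(D \right)} = 2 D \left(-18 + D\right)$
$R{\left(V \right)} = 8$ ($R{\left(V \right)} = 2 \cdot 2 \cdot 2 = 2 \cdot 4 = 8$)
$\left(b{\left(40 \right)} + R{\left(\left(1 + 6\right) 3 \right)}\right)^{2} = \left(2 \cdot 40 \left(-18 + 40\right) + 8\right)^{2} = \left(2 \cdot 40 \cdot 22 + 8\right)^{2} = \left(1760 + 8\right)^{2} = 1768^{2} = 3125824$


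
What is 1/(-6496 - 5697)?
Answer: -1/12193 ≈ -8.2014e-5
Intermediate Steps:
1/(-6496 - 5697) = 1/(-12193) = -1/12193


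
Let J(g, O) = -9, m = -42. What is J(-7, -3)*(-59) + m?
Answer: 489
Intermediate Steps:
J(-7, -3)*(-59) + m = -9*(-59) - 42 = 531 - 42 = 489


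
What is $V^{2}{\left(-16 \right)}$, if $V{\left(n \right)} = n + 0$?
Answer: $256$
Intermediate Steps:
$V{\left(n \right)} = n$
$V^{2}{\left(-16 \right)} = \left(-16\right)^{2} = 256$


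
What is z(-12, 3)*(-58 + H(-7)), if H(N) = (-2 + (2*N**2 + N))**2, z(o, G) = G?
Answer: 23589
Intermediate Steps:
H(N) = (-2 + N + 2*N**2)**2 (H(N) = (-2 + (N + 2*N**2))**2 = (-2 + N + 2*N**2)**2)
z(-12, 3)*(-58 + H(-7)) = 3*(-58 + (-2 - 7 + 2*(-7)**2)**2) = 3*(-58 + (-2 - 7 + 2*49)**2) = 3*(-58 + (-2 - 7 + 98)**2) = 3*(-58 + 89**2) = 3*(-58 + 7921) = 3*7863 = 23589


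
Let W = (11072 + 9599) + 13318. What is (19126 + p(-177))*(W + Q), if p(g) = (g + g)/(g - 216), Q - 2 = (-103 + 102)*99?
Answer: 84920608608/131 ≈ 6.4825e+8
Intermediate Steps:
Q = -97 (Q = 2 + (-103 + 102)*99 = 2 - 1*99 = 2 - 99 = -97)
p(g) = 2*g/(-216 + g) (p(g) = (2*g)/(-216 + g) = 2*g/(-216 + g))
W = 33989 (W = 20671 + 13318 = 33989)
(19126 + p(-177))*(W + Q) = (19126 + 2*(-177)/(-216 - 177))*(33989 - 97) = (19126 + 2*(-177)/(-393))*33892 = (19126 + 2*(-177)*(-1/393))*33892 = (19126 + 118/131)*33892 = (2505624/131)*33892 = 84920608608/131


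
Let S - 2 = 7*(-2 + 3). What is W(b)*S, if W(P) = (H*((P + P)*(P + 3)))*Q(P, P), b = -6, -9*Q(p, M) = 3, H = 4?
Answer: -432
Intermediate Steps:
Q(p, M) = -1/3 (Q(p, M) = -1/9*3 = -1/3)
S = 9 (S = 2 + 7*(-2 + 3) = 2 + 7*1 = 2 + 7 = 9)
W(P) = -8*P*(3 + P)/3 (W(P) = (4*((P + P)*(P + 3)))*(-1/3) = (4*((2*P)*(3 + P)))*(-1/3) = (4*(2*P*(3 + P)))*(-1/3) = (8*P*(3 + P))*(-1/3) = -8*P*(3 + P)/3)
W(b)*S = -8/3*(-6)*(3 - 6)*9 = -8/3*(-6)*(-3)*9 = -48*9 = -432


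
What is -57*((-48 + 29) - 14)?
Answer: 1881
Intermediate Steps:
-57*((-48 + 29) - 14) = -57*(-19 - 14) = -57*(-33) = 1881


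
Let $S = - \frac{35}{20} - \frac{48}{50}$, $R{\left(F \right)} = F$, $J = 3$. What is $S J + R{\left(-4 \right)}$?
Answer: $- \frac{1213}{100} \approx -12.13$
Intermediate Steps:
$S = - \frac{271}{100}$ ($S = \left(-35\right) \frac{1}{20} - \frac{24}{25} = - \frac{7}{4} - \frac{24}{25} = - \frac{271}{100} \approx -2.71$)
$S J + R{\left(-4 \right)} = \left(- \frac{271}{100}\right) 3 - 4 = - \frac{813}{100} - 4 = - \frac{1213}{100}$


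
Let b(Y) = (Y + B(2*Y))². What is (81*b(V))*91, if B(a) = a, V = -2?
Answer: 265356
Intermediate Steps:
b(Y) = 9*Y² (b(Y) = (Y + 2*Y)² = (3*Y)² = 9*Y²)
(81*b(V))*91 = (81*(9*(-2)²))*91 = (81*(9*4))*91 = (81*36)*91 = 2916*91 = 265356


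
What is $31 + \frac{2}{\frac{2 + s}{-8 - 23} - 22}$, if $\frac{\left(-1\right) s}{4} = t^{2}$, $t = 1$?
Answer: $\frac{10509}{340} \approx 30.909$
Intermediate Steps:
$s = -4$ ($s = - 4 \cdot 1^{2} = \left(-4\right) 1 = -4$)
$31 + \frac{2}{\frac{2 + s}{-8 - 23} - 22} = 31 + \frac{2}{\frac{2 - 4}{-8 - 23} - 22} = 31 + \frac{2}{- \frac{2}{-31} - 22} = 31 + \frac{2}{\left(-2\right) \left(- \frac{1}{31}\right) - 22} = 31 + \frac{2}{\frac{2}{31} - 22} = 31 + \frac{2}{- \frac{680}{31}} = 31 + 2 \left(- \frac{31}{680}\right) = 31 - \frac{31}{340} = \frac{10509}{340}$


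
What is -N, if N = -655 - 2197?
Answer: 2852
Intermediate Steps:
N = -2852
-N = -1*(-2852) = 2852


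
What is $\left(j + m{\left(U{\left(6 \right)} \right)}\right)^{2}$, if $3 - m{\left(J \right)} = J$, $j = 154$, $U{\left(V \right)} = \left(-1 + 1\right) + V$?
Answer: $22801$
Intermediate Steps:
$U{\left(V \right)} = V$ ($U{\left(V \right)} = 0 + V = V$)
$m{\left(J \right)} = 3 - J$
$\left(j + m{\left(U{\left(6 \right)} \right)}\right)^{2} = \left(154 + \left(3 - 6\right)\right)^{2} = \left(154 - 3\right)^{2} = 151^{2} = 22801$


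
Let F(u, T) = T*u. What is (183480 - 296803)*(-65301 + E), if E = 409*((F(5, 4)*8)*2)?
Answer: -7431609017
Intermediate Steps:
E = 130880 (E = 409*(((4*5)*8)*2) = 409*((20*8)*2) = 409*(160*2) = 409*320 = 130880)
(183480 - 296803)*(-65301 + E) = (183480 - 296803)*(-65301 + 130880) = -113323*65579 = -7431609017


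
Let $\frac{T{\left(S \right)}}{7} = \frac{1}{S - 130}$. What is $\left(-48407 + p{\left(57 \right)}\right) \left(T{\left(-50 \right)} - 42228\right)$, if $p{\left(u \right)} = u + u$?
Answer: $\frac{367077362771}{180} \approx 2.0393 \cdot 10^{9}$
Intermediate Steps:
$p{\left(u \right)} = 2 u$
$T{\left(S \right)} = \frac{7}{-130 + S}$ ($T{\left(S \right)} = \frac{7}{S - 130} = \frac{7}{-130 + S}$)
$\left(-48407 + p{\left(57 \right)}\right) \left(T{\left(-50 \right)} - 42228\right) = \left(-48407 + 2 \cdot 57\right) \left(\frac{7}{-130 - 50} - 42228\right) = \left(-48407 + 114\right) \left(\frac{7}{-180} - 42228\right) = - 48293 \left(7 \left(- \frac{1}{180}\right) - 42228\right) = - 48293 \left(- \frac{7}{180} - 42228\right) = \left(-48293\right) \left(- \frac{7601047}{180}\right) = \frac{367077362771}{180}$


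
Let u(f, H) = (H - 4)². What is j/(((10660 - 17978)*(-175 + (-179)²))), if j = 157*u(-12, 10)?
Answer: -471/19432949 ≈ -2.4237e-5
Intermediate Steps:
u(f, H) = (-4 + H)²
j = 5652 (j = 157*(-4 + 10)² = 157*6² = 157*36 = 5652)
j/(((10660 - 17978)*(-175 + (-179)²))) = 5652/(((10660 - 17978)*(-175 + (-179)²))) = 5652/((-7318*(-175 + 32041))) = 5652/((-7318*31866)) = 5652/(-233195388) = 5652*(-1/233195388) = -471/19432949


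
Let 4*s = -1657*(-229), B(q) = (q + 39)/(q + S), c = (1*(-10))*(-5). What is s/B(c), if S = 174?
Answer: 21249368/89 ≈ 2.3876e+5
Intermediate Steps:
c = 50 (c = -10*(-5) = 50)
B(q) = (39 + q)/(174 + q) (B(q) = (q + 39)/(q + 174) = (39 + q)/(174 + q))
s = 379453/4 (s = (-1657*(-229))/4 = (1/4)*379453 = 379453/4 ≈ 94863.)
s/B(c) = 379453/(4*(((39 + 50)/(174 + 50)))) = 379453/(4*((89/224))) = 379453/(4*(((1/224)*89))) = 379453/(4*(89/224)) = (379453/4)*(224/89) = 21249368/89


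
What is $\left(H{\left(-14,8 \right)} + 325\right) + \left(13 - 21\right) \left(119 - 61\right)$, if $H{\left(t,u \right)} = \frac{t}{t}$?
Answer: $-138$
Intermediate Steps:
$H{\left(t,u \right)} = 1$
$\left(H{\left(-14,8 \right)} + 325\right) + \left(13 - 21\right) \left(119 - 61\right) = \left(1 + 325\right) + \left(13 - 21\right) \left(119 - 61\right) = 326 - 464 = -138$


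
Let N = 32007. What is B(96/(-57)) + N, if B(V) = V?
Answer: 608101/19 ≈ 32005.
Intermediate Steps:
B(96/(-57)) + N = 96/(-57) + 32007 = 96*(-1/57) + 32007 = -32/19 + 32007 = 608101/19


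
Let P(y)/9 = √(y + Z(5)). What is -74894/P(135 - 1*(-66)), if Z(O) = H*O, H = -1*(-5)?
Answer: -37447*√226/1017 ≈ -553.54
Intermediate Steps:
H = 5
Z(O) = 5*O
P(y) = 9*√(25 + y) (P(y) = 9*√(y + 5*5) = 9*√(y + 25) = 9*√(25 + y))
-74894/P(135 - 1*(-66)) = -74894*1/(9*√(25 + (135 - 1*(-66)))) = -74894*1/(9*√(25 + (135 + 66))) = -74894*1/(9*√(25 + 201)) = -74894*√226/2034 = -37447*√226/1017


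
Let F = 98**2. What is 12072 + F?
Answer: 21676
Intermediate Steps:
F = 9604
12072 + F = 12072 + 9604 = 21676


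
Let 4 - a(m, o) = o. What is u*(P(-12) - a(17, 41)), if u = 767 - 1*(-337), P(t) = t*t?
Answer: 199824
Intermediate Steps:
a(m, o) = 4 - o
P(t) = t²
u = 1104 (u = 767 + 337 = 1104)
u*(P(-12) - a(17, 41)) = 1104*((-12)² - (4 - 1*41)) = 1104*(144 - (4 - 41)) = 1104*(144 - 1*(-37)) = 1104*(144 + 37) = 1104*181 = 199824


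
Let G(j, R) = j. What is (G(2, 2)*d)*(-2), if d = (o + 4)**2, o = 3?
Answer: -196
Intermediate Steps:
d = 49 (d = (3 + 4)**2 = 7**2 = 49)
(G(2, 2)*d)*(-2) = (2*49)*(-2) = 98*(-2) = -196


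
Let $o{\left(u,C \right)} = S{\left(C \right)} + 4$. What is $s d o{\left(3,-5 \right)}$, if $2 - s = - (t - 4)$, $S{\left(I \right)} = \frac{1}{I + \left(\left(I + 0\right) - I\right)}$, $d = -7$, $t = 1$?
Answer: $\frac{133}{5} \approx 26.6$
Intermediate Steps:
$S{\left(I \right)} = \frac{1}{I}$ ($S{\left(I \right)} = \frac{1}{I + \left(I - I\right)} = \frac{1}{I + 0} = \frac{1}{I}$)
$o{\left(u,C \right)} = 4 + \frac{1}{C}$ ($o{\left(u,C \right)} = \frac{1}{C} + 4 = 4 + \frac{1}{C}$)
$s = -1$ ($s = 2 - - (1 - 4) = 2 - \left(-1\right) \left(-3\right) = 2 - 3 = -1$)
$s d o{\left(3,-5 \right)} = \left(-1\right) \left(-7\right) \left(4 + \frac{1}{-5}\right) = 7 \left(4 - \frac{1}{5}\right) = 7 \cdot \frac{19}{5} = \frac{133}{5}$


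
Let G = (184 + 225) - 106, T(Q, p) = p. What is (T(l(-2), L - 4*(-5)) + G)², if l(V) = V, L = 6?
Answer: 108241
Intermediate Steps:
G = 303 (G = 409 - 106 = 303)
(T(l(-2), L - 4*(-5)) + G)² = ((6 - 4*(-5)) + 303)² = ((6 + 20) + 303)² = (26 + 303)² = 329² = 108241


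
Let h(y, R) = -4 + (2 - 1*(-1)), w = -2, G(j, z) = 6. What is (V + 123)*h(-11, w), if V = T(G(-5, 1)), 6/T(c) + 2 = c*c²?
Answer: -13164/107 ≈ -123.03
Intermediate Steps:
h(y, R) = -1 (h(y, R) = -4 + (2 + 1) = -4 + 3 = -1)
T(c) = 6/(-2 + c³) (T(c) = 6/(-2 + c*c²) = 6/(-2 + c³))
V = 3/107 (V = 6/(-2 + 6³) = 6/(-2 + 216) = 6/214 = 6*(1/214) = 3/107 ≈ 0.028037)
(V + 123)*h(-11, w) = (3/107 + 123)*(-1) = (13164/107)*(-1) = -13164/107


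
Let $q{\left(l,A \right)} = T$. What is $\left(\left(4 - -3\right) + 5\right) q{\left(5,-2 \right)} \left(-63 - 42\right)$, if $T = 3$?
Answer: $-3780$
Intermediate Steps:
$q{\left(l,A \right)} = 3$
$\left(\left(4 - -3\right) + 5\right) q{\left(5,-2 \right)} \left(-63 - 42\right) = \left(\left(4 - -3\right) + 5\right) 3 \left(-63 - 42\right) = \left(\left(4 + 3\right) + 5\right) 3 \left(-105\right) = \left(7 + 5\right) 3 \left(-105\right) = 12 \cdot 3 \left(-105\right) = 36 \left(-105\right) = -3780$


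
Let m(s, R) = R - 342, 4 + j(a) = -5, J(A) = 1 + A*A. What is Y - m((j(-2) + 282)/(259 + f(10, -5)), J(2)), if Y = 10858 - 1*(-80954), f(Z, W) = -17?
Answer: 92149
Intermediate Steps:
J(A) = 1 + A²
j(a) = -9 (j(a) = -4 - 5 = -9)
m(s, R) = -342 + R
Y = 91812 (Y = 10858 + 80954 = 91812)
Y - m((j(-2) + 282)/(259 + f(10, -5)), J(2)) = 91812 - (-342 + (1 + 2²)) = 91812 - (-342 + (1 + 4)) = 91812 - (-342 + 5) = 91812 - 1*(-337) = 91812 + 337 = 92149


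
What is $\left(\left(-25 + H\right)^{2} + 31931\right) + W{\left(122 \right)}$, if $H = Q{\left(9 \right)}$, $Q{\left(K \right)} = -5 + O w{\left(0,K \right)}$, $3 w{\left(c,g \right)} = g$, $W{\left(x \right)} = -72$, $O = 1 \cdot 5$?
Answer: $32084$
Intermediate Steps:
$O = 5$
$w{\left(c,g \right)} = \frac{g}{3}$
$Q{\left(K \right)} = -5 + \frac{5 K}{3}$ ($Q{\left(K \right)} = -5 + 5 \frac{K}{3} = -5 + \frac{5 K}{3}$)
$H = 10$ ($H = -5 + \frac{5}{3} \cdot 9 = -5 + 15 = 10$)
$\left(\left(-25 + H\right)^{2} + 31931\right) + W{\left(122 \right)} = \left(\left(-25 + 10\right)^{2} + 31931\right) - 72 = \left(\left(-15\right)^{2} + 31931\right) - 72 = \left(225 + 31931\right) - 72 = 32156 - 72 = 32084$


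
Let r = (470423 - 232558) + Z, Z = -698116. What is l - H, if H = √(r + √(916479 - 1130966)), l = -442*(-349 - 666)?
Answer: 448630 - √(-460251 + I*√214487) ≈ 4.4863e+5 - 678.42*I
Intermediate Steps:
l = 448630 (l = -442*(-1015) = 448630)
r = -460251 (r = (470423 - 232558) - 698116 = 237865 - 698116 = -460251)
H = √(-460251 + I*√214487) (H = √(-460251 + √(916479 - 1130966)) = √(-460251 + √(-214487)) = √(-460251 + I*√214487) ≈ 0.341 + 678.42*I)
l - H = 448630 - √(-460251 + I*√214487)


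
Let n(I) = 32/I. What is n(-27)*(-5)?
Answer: 160/27 ≈ 5.9259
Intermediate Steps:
n(-27)*(-5) = (32/(-27))*(-5) = (32*(-1/27))*(-5) = -32/27*(-5) = 160/27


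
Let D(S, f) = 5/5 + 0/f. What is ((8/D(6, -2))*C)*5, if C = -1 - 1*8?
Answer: -360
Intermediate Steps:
C = -9 (C = -1 - 8 = -9)
D(S, f) = 1 (D(S, f) = 5*(1/5) + 0 = 1 + 0 = 1)
((8/D(6, -2))*C)*5 = ((8/1)*(-9))*5 = ((8*1)*(-9))*5 = (8*(-9))*5 = -72*5 = -360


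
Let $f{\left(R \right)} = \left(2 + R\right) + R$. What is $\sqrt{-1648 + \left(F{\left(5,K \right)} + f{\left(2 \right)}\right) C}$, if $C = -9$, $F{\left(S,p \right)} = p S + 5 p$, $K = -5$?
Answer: $2 i \sqrt{313} \approx 35.384 i$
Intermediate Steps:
$f{\left(R \right)} = 2 + 2 R$
$F{\left(S,p \right)} = 5 p + S p$ ($F{\left(S,p \right)} = S p + 5 p = 5 p + S p$)
$\sqrt{-1648 + \left(F{\left(5,K \right)} + f{\left(2 \right)}\right) C} = \sqrt{-1648 + \left(- 5 \left(5 + 5\right) + \left(2 + 2 \cdot 2\right)\right) \left(-9\right)} = \sqrt{-1648 + \left(\left(-5\right) 10 + \left(2 + 4\right)\right) \left(-9\right)} = \sqrt{-1648 + \left(-50 + 6\right) \left(-9\right)} = \sqrt{-1648 - -396} = \sqrt{-1648 + 396} = \sqrt{-1252} = 2 i \sqrt{313}$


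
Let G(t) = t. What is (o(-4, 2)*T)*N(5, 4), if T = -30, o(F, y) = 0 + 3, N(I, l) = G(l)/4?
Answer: -90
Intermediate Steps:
N(I, l) = l/4
o(F, y) = 3
(o(-4, 2)*T)*N(5, 4) = (3*(-30))*((¼)*4) = -90*1 = -90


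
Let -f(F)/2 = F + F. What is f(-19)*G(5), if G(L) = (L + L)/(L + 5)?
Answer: 76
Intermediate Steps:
f(F) = -4*F (f(F) = -2*(F + F) = -4*F)
G(L) = 2*L/(5 + L) (G(L) = (2*L)/(5 + L) = 2*L/(5 + L))
f(-19)*G(5) = (-4*(-19))*(2*5/(5 + 5)) = 76*(2*5/10) = 76*(2*5*(⅒)) = 76*1 = 76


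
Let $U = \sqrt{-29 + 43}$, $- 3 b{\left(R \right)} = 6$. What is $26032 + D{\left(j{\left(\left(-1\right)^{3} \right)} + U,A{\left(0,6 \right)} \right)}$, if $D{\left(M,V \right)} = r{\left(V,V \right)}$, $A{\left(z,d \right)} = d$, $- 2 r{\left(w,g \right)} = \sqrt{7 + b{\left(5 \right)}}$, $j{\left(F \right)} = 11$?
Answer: $26032 - \frac{\sqrt{5}}{2} \approx 26031.0$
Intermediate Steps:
$b{\left(R \right)} = -2$ ($b{\left(R \right)} = \left(- \frac{1}{3}\right) 6 = -2$)
$U = \sqrt{14} \approx 3.7417$
$r{\left(w,g \right)} = - \frac{\sqrt{5}}{2}$ ($r{\left(w,g \right)} = - \frac{\sqrt{7 - 2}}{2} = - \frac{\sqrt{5}}{2}$)
$D{\left(M,V \right)} = - \frac{\sqrt{5}}{2}$
$26032 + D{\left(j{\left(\left(-1\right)^{3} \right)} + U,A{\left(0,6 \right)} \right)} = 26032 - \frac{\sqrt{5}}{2}$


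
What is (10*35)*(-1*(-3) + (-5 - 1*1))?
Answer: -1050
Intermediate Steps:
(10*35)*(-1*(-3) + (-5 - 1*1)) = 350*(3 + (-5 - 1)) = 350*(3 - 6) = 350*(-3) = -1050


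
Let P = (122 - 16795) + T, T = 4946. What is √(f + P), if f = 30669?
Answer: √18942 ≈ 137.63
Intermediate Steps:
P = -11727 (P = (122 - 16795) + 4946 = -16673 + 4946 = -11727)
√(f + P) = √(30669 - 11727) = √18942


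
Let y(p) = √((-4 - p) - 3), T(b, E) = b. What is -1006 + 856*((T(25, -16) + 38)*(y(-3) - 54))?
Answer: -2913118 + 107856*I ≈ -2.9131e+6 + 1.0786e+5*I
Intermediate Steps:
y(p) = √(-7 - p)
-1006 + 856*((T(25, -16) + 38)*(y(-3) - 54)) = -1006 + 856*((25 + 38)*(√(-7 - 1*(-3)) - 54)) = -1006 + 856*(63*(√(-7 + 3) - 54)) = -1006 + 856*(63*(√(-4) - 54)) = -1006 + 856*(63*(2*I - 54)) = -1006 + 856*(63*(-54 + 2*I)) = -1006 + 856*(-3402 + 126*I) = -1006 + (-2912112 + 107856*I) = -2913118 + 107856*I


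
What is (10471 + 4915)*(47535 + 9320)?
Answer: 874771030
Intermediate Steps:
(10471 + 4915)*(47535 + 9320) = 15386*56855 = 874771030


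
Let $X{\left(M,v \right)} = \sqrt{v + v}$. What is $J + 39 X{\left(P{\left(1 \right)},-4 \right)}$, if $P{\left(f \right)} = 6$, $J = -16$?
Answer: $-16 + 78 i \sqrt{2} \approx -16.0 + 110.31 i$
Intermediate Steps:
$X{\left(M,v \right)} = \sqrt{2} \sqrt{v}$ ($X{\left(M,v \right)} = \sqrt{2 v} = \sqrt{2} \sqrt{v}$)
$J + 39 X{\left(P{\left(1 \right)},-4 \right)} = -16 + 39 \sqrt{2} \sqrt{-4} = -16 + 39 \sqrt{2} \cdot 2 i = -16 + 39 \cdot 2 i \sqrt{2} = -16 + 78 i \sqrt{2}$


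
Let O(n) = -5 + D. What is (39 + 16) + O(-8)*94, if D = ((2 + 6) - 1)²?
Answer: 4191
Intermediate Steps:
D = 49 (D = (8 - 1)² = 7² = 49)
O(n) = 44 (O(n) = -5 + 49 = 44)
(39 + 16) + O(-8)*94 = (39 + 16) + 44*94 = 55 + 4136 = 4191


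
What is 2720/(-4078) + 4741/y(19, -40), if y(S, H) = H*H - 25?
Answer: 7524899/3211425 ≈ 2.3432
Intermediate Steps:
y(S, H) = -25 + H² (y(S, H) = H² - 25 = -25 + H²)
2720/(-4078) + 4741/y(19, -40) = 2720/(-4078) + 4741/(-25 + (-40)²) = 2720*(-1/4078) + 4741/(-25 + 1600) = -1360/2039 + 4741/1575 = 7524899/3211425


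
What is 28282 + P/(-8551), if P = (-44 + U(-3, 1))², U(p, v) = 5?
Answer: 241837861/8551 ≈ 28282.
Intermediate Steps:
P = 1521 (P = (-44 + 5)² = (-39)² = 1521)
28282 + P/(-8551) = 28282 + 1521/(-8551) = 28282 + 1521*(-1/8551) = 28282 - 1521/8551 = 241837861/8551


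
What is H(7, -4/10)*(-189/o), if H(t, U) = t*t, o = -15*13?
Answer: 3087/65 ≈ 47.492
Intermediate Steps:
o = -195
H(t, U) = t²
H(7, -4/10)*(-189/o) = 7²*(-189/(-195)) = 49*(-189*(-1/195)) = 49*(63/65) = 3087/65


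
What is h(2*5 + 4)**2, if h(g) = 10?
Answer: 100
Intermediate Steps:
h(2*5 + 4)**2 = 10**2 = 100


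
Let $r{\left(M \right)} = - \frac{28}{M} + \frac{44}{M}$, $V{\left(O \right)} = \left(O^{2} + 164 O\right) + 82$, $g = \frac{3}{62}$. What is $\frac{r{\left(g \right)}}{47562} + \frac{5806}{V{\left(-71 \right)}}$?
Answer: $- \frac{410983042}{465227703} \approx -0.8834$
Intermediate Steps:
$g = \frac{3}{62}$ ($g = 3 \cdot \frac{1}{62} = \frac{3}{62} \approx 0.048387$)
$V{\left(O \right)} = 82 + O^{2} + 164 O$
$r{\left(M \right)} = \frac{16}{M}$
$\frac{r{\left(g \right)}}{47562} + \frac{5806}{V{\left(-71 \right)}} = \frac{16 \frac{1}{\frac{3}{62}}}{47562} + \frac{5806}{82 + \left(-71\right)^{2} + 164 \left(-71\right)} = 16 \cdot \frac{62}{3} \cdot \frac{1}{47562} + \frac{5806}{82 + 5041 - 11644} = \frac{992}{3} \cdot \frac{1}{47562} + \frac{5806}{-6521} = \frac{496}{71343} + 5806 \left(- \frac{1}{6521}\right) = \frac{496}{71343} - \frac{5806}{6521} = - \frac{410983042}{465227703}$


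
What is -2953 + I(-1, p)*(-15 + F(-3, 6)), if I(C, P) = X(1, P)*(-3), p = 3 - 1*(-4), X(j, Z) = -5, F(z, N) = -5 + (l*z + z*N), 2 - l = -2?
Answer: -3703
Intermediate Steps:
l = 4 (l = 2 - 1*(-2) = 2 + 2 = 4)
F(z, N) = -5 + 4*z + N*z (F(z, N) = -5 + (4*z + z*N) = -5 + (4*z + N*z) = -5 + 4*z + N*z)
p = 7 (p = 3 + 4 = 7)
I(C, P) = 15 (I(C, P) = -5*(-3) = 15)
-2953 + I(-1, p)*(-15 + F(-3, 6)) = -2953 + 15*(-15 + (-5 + 4*(-3) + 6*(-3))) = -2953 + 15*(-15 + (-5 - 12 - 18)) = -2953 + 15*(-15 - 35) = -2953 + 15*(-50) = -2953 - 750 = -3703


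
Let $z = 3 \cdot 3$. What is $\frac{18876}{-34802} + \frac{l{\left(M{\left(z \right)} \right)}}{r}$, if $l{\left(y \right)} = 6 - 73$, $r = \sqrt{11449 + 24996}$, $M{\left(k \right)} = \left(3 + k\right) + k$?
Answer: $- \frac{9438}{17401} - \frac{67 \sqrt{36445}}{36445} \approx -0.89334$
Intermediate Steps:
$z = 9$
$M{\left(k \right)} = 3 + 2 k$
$r = \sqrt{36445} \approx 190.91$
$l{\left(y \right)} = -67$ ($l{\left(y \right)} = 6 - 73 = -67$)
$\frac{18876}{-34802} + \frac{l{\left(M{\left(z \right)} \right)}}{r} = \frac{18876}{-34802} - \frac{67}{\sqrt{36445}} = 18876 \left(- \frac{1}{34802}\right) - 67 \frac{\sqrt{36445}}{36445} = - \frac{9438}{17401} - \frac{67 \sqrt{36445}}{36445}$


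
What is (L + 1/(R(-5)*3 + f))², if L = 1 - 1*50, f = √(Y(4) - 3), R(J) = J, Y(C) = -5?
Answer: 8*(18032*√2 + 65311*I)/(60*√2 + 217*I) ≈ 2407.3 + 1.1912*I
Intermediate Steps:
f = 2*I*√2 (f = √(-5 - 3) = √(-8) = 2*I*√2 ≈ 2.8284*I)
L = -49 (L = 1 - 50 = -49)
(L + 1/(R(-5)*3 + f))² = (-49 + 1/(-5*3 + 2*I*√2))² = (-49 + 1/(-15 + 2*I*√2))²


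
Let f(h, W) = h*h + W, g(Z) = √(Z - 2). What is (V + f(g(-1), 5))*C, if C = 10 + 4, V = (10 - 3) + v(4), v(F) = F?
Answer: 182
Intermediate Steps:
g(Z) = √(-2 + Z)
f(h, W) = W + h² (f(h, W) = h² + W = W + h²)
V = 11 (V = (10 - 3) + 4 = 7 + 4 = 11)
C = 14
(V + f(g(-1), 5))*C = (11 + (5 + (√(-2 - 1))²))*14 = (11 + (5 + (√(-3))²))*14 = (11 + (5 + (I*√3)²))*14 = (11 + (5 - 3))*14 = (11 + 2)*14 = 13*14 = 182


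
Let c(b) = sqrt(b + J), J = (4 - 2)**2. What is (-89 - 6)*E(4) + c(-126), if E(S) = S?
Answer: -380 + I*sqrt(122) ≈ -380.0 + 11.045*I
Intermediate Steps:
J = 4 (J = 2**2 = 4)
c(b) = sqrt(4 + b) (c(b) = sqrt(b + 4) = sqrt(4 + b))
(-89 - 6)*E(4) + c(-126) = (-89 - 6)*4 + sqrt(4 - 126) = -95*4 + sqrt(-122) = -380 + I*sqrt(122)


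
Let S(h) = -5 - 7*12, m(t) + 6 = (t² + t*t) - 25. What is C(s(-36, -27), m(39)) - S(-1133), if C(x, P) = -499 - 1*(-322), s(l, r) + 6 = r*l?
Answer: -88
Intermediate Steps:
m(t) = -31 + 2*t² (m(t) = -6 + ((t² + t*t) - 25) = -6 + ((t² + t²) - 25) = -6 + (2*t² - 25) = -6 + (-25 + 2*t²) = -31 + 2*t²)
s(l, r) = -6 + l*r (s(l, r) = -6 + r*l = -6 + l*r)
S(h) = -89 (S(h) = -5 - 84 = -89)
C(x, P) = -177 (C(x, P) = -499 + 322 = -177)
C(s(-36, -27), m(39)) - S(-1133) = -177 - 1*(-89) = -177 + 89 = -88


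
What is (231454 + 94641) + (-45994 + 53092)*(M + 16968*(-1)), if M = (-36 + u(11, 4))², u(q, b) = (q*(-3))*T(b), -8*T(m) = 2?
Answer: -917174923/8 ≈ -1.1465e+8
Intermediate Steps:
T(m) = -¼ (T(m) = -⅛*2 = -¼)
u(q, b) = 3*q/4 (u(q, b) = (q*(-3))*(-¼) = -3*q*(-¼) = 3*q/4)
M = 12321/16 (M = (-36 + (¾)*11)² = (-36 + 33/4)² = (-111/4)² = 12321/16 ≈ 770.06)
(231454 + 94641) + (-45994 + 53092)*(M + 16968*(-1)) = (231454 + 94641) + (-45994 + 53092)*(12321/16 + 16968*(-1)) = 326095 + 7098*(12321/16 - 16968) = 326095 + 7098*(-259167/16) = 326095 - 919783683/8 = -917174923/8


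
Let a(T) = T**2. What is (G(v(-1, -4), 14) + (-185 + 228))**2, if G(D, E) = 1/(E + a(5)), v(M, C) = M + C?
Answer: 2815684/1521 ≈ 1851.2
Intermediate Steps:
v(M, C) = C + M
G(D, E) = 1/(25 + E) (G(D, E) = 1/(E + 5**2) = 1/(E + 25) = 1/(25 + E))
(G(v(-1, -4), 14) + (-185 + 228))**2 = (1/(25 + 14) + (-185 + 228))**2 = (1/39 + 43)**2 = (1678/39)**2 = 2815684/1521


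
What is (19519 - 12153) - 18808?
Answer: -11442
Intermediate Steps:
(19519 - 12153) - 18808 = 7366 - 18808 = -11442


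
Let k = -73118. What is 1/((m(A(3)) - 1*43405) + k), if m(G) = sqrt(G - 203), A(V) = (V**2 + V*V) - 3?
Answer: -116523/13577609717 - 2*I*sqrt(47)/13577609717 ≈ -8.582e-6 - 1.0098e-9*I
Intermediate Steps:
A(V) = -3 + 2*V**2 (A(V) = (V**2 + V**2) - 3 = 2*V**2 - 3 = -3 + 2*V**2)
m(G) = sqrt(-203 + G)
1/((m(A(3)) - 1*43405) + k) = 1/((sqrt(-203 + (-3 + 2*3**2)) - 1*43405) - 73118) = 1/((sqrt(-203 + (-3 + 2*9)) - 43405) - 73118) = 1/((sqrt(-203 + (-3 + 18)) - 43405) - 73118) = 1/((sqrt(-203 + 15) - 43405) - 73118) = 1/((sqrt(-188) - 43405) - 73118) = 1/((2*I*sqrt(47) - 43405) - 73118) = 1/((-43405 + 2*I*sqrt(47)) - 73118) = 1/(-116523 + 2*I*sqrt(47))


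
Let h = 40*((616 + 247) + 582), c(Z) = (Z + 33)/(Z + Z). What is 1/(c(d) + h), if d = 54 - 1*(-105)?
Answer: 53/3063432 ≈ 1.7301e-5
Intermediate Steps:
d = 159 (d = 54 + 105 = 159)
c(Z) = (33 + Z)/(2*Z) (c(Z) = (33 + Z)/((2*Z)) = (33 + Z)*(1/(2*Z)) = (33 + Z)/(2*Z))
h = 57800 (h = 40*(863 + 582) = 40*1445 = 57800)
1/(c(d) + h) = 1/((½)*(33 + 159)/159 + 57800) = 1/((½)*(1/159)*192 + 57800) = 1/(32/53 + 57800) = 1/(3063432/53) = 53/3063432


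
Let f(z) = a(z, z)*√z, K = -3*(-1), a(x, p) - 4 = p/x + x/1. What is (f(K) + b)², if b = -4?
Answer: 208 - 64*√3 ≈ 97.149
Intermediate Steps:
a(x, p) = 4 + x + p/x (a(x, p) = 4 + (p/x + x/1) = 4 + (p/x + x*1) = 4 + (p/x + x) = 4 + (x + p/x) = 4 + x + p/x)
K = 3
f(z) = √z*(5 + z) (f(z) = (4 + z + z/z)*√z = (4 + z + 1)*√z = (5 + z)*√z = √z*(5 + z))
(f(K) + b)² = (√3*(5 + 3) - 4)² = (√3*8 - 4)² = (8*√3 - 4)² = (-4 + 8*√3)²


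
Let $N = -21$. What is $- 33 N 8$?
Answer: $5544$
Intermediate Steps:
$- 33 N 8 = \left(-33\right) \left(-21\right) 8 = 693 \cdot 8 = 5544$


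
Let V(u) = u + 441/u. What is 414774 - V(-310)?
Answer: 128676481/310 ≈ 4.1509e+5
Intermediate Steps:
414774 - V(-310) = 414774 - (-310 + 441/(-310)) = 414774 - (-310 + 441*(-1/310)) = 414774 - (-310 - 441/310) = 414774 - 1*(-96541/310) = 414774 + 96541/310 = 128676481/310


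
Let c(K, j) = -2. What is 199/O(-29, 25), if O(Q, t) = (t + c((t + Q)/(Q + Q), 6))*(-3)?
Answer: -199/69 ≈ -2.8841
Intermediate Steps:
O(Q, t) = 6 - 3*t (O(Q, t) = (t - 2)*(-3) = (-2 + t)*(-3) = 6 - 3*t)
199/O(-29, 25) = 199/(6 - 3*25) = 199/(6 - 75) = 199/(-69) = 199*(-1/69) = -199/69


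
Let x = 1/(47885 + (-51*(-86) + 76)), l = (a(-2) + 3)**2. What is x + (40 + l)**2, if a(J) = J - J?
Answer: 125685148/52347 ≈ 2401.0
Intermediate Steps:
a(J) = 0
l = 9 (l = (0 + 3)**2 = 3**2 = 9)
x = 1/52347 (x = 1/(47885 + (4386 + 76)) = 1/(47885 + 4462) = 1/52347 ≈ 1.9103e-5)
x + (40 + l)**2 = 1/52347 + (40 + 9)**2 = 1/52347 + 49**2 = 1/52347 + 2401 = 125685148/52347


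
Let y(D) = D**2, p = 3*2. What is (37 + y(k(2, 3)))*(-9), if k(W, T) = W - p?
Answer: -477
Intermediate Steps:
p = 6
k(W, T) = -6 + W (k(W, T) = W - 1*6 = W - 6 = -6 + W)
(37 + y(k(2, 3)))*(-9) = (37 + (-6 + 2)**2)*(-9) = (37 + (-4)**2)*(-9) = (37 + 16)*(-9) = 53*(-9) = -477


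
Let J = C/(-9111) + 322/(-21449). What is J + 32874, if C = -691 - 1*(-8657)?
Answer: 6424123738810/195421839 ≈ 32873.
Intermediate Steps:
C = 7966 (C = -691 + 8657 = 7966)
J = -173796476/195421839 (J = 7966/(-9111) + 322/(-21449) = 7966*(-1/9111) + 322*(-1/21449) = -7966/9111 - 322/21449 = -173796476/195421839 ≈ -0.88934)
J + 32874 = -173796476/195421839 + 32874 = 6424123738810/195421839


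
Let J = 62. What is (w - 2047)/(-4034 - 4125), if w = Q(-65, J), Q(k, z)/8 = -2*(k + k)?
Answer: -33/8159 ≈ -0.0040446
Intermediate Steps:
Q(k, z) = -32*k (Q(k, z) = 8*(-2*(k + k)) = 8*(-4*k) = -32*k)
w = 2080 (w = -32*(-65) = 2080)
(w - 2047)/(-4034 - 4125) = (2080 - 2047)/(-4034 - 4125) = 33/(-8159) = 33*(-1/8159) = -33/8159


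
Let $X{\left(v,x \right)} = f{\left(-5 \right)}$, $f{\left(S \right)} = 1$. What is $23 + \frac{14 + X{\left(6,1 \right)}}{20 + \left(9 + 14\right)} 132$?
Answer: $\frac{2969}{43} \approx 69.047$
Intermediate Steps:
$X{\left(v,x \right)} = 1$
$23 + \frac{14 + X{\left(6,1 \right)}}{20 + \left(9 + 14\right)} 132 = 23 + \frac{14 + 1}{20 + \left(9 + 14\right)} 132 = 23 + \frac{15}{20 + 23} \cdot 132 = 23 + \frac{15}{43} \cdot 132 = 23 + \frac{1980}{43} = \frac{2969}{43}$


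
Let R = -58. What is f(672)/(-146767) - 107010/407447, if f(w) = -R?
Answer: -15729168596/59799773849 ≈ -0.26303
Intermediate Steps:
f(w) = 58 (f(w) = -1*(-58) = 58)
f(672)/(-146767) - 107010/407447 = 58/(-146767) - 107010/407447 = 58*(-1/146767) - 107010*1/407447 = -58/146767 - 107010/407447 = -15729168596/59799773849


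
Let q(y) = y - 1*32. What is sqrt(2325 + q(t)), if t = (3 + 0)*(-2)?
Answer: sqrt(2287) ≈ 47.823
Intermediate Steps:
t = -6 (t = 3*(-2) = -6)
q(y) = -32 + y (q(y) = y - 32 = -32 + y)
sqrt(2325 + q(t)) = sqrt(2325 + (-32 - 6)) = sqrt(2325 - 38) = sqrt(2287)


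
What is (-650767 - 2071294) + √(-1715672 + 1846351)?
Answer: -2722061 + √130679 ≈ -2.7217e+6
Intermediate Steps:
(-650767 - 2071294) + √(-1715672 + 1846351) = -2722061 + √130679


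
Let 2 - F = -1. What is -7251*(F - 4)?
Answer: 7251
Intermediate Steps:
F = 3 (F = 2 - 1*(-1) = 2 + 1 = 3)
-7251*(F - 4) = -7251*(3 - 4) = -(-7251) = -7251*(-1) = 7251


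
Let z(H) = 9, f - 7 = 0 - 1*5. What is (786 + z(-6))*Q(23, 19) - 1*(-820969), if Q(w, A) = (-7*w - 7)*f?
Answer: 553849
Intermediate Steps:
f = 2 (f = 7 + (0 - 1*5) = 7 + (0 - 5) = 7 - 5 = 2)
Q(w, A) = -14 - 14*w (Q(w, A) = (-7*w - 7)*2 = (-7 - 7*w)*2 = -14 - 14*w)
(786 + z(-6))*Q(23, 19) - 1*(-820969) = (786 + 9)*(-14 - 14*23) - 1*(-820969) = 795*(-14 - 322) + 820969 = 795*(-336) + 820969 = -267120 + 820969 = 553849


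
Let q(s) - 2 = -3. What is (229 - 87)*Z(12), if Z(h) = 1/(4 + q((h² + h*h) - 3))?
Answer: 142/3 ≈ 47.333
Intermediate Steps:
q(s) = -1 (q(s) = 2 - 3 = -1)
Z(h) = ⅓ (Z(h) = 1/(4 - 1) = 1/3 = ⅓)
(229 - 87)*Z(12) = (229 - 87)*(⅓) = 142*(⅓) = 142/3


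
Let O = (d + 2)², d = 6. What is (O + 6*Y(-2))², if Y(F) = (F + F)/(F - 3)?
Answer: 118336/25 ≈ 4733.4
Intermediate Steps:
Y(F) = 2*F/(-3 + F) (Y(F) = (2*F)/(-3 + F) = 2*F/(-3 + F))
O = 64 (O = (6 + 2)² = 8² = 64)
(O + 6*Y(-2))² = (64 + 6*(2*(-2)/(-3 - 2)))² = (64 + 6*(2*(-2)/(-5)))² = (64 + 6*(2*(-2)*(-⅕)))² = (64 + 6*(⅘))² = (64 + 24/5)² = (344/5)² = 118336/25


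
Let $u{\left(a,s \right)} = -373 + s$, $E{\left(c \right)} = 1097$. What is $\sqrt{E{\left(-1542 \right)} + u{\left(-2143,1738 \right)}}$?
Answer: $\sqrt{2462} \approx 49.619$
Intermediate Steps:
$\sqrt{E{\left(-1542 \right)} + u{\left(-2143,1738 \right)}} = \sqrt{1097 + \left(-373 + 1738\right)} = \sqrt{1097 + 1365} = \sqrt{2462}$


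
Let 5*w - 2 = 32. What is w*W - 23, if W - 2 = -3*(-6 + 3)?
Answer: 259/5 ≈ 51.800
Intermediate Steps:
w = 34/5 (w = ⅖ + (⅕)*32 = ⅖ + 32/5 = 34/5 ≈ 6.8000)
W = 11 (W = 2 - 3*(-6 + 3) = 2 - 3*(-3) = 2 + 9 = 11)
w*W - 23 = (34/5)*11 - 23 = 374/5 - 23 = 259/5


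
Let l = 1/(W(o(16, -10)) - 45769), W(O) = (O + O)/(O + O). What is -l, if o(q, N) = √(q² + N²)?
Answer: 1/45768 ≈ 2.1849e-5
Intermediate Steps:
o(q, N) = √(N² + q²)
W(O) = 1 (W(O) = (2*O)/((2*O)) = (2*O)*(1/(2*O)) = 1)
l = -1/45768 (l = 1/(1 - 45769) = 1/(-45768) = -1/45768 ≈ -2.1849e-5)
-l = -1*(-1/45768) = 1/45768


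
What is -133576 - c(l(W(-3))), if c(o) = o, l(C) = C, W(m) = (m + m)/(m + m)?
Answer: -133577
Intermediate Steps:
W(m) = 1 (W(m) = (2*m)/((2*m)) = (2*m)*(1/(2*m)) = 1)
-133576 - c(l(W(-3))) = -133576 - 1*1 = -133576 - 1 = -133577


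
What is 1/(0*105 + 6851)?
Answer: 1/6851 ≈ 0.00014596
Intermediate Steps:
1/(0*105 + 6851) = 1/(0 + 6851) = 1/6851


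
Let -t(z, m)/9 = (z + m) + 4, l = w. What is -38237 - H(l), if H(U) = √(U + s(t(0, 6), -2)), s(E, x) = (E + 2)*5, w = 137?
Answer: -38237 - I*√303 ≈ -38237.0 - 17.407*I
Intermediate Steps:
l = 137
t(z, m) = -36 - 9*m - 9*z (t(z, m) = -9*((z + m) + 4) = -9*((m + z) + 4) = -9*(4 + m + z) = -36 - 9*m - 9*z)
s(E, x) = 10 + 5*E (s(E, x) = (2 + E)*5 = 10 + 5*E)
H(U) = √(-440 + U) (H(U) = √(U + (10 + 5*(-36 - 9*6 - 9*0))) = √(U + (10 + 5*(-36 - 54 + 0))) = √(U + (10 + 5*(-90))) = √(U + (10 - 450)) = √(U - 440) = √(-440 + U))
-38237 - H(l) = -38237 - √(-440 + 137) = -38237 - √(-303) = -38237 - I*√303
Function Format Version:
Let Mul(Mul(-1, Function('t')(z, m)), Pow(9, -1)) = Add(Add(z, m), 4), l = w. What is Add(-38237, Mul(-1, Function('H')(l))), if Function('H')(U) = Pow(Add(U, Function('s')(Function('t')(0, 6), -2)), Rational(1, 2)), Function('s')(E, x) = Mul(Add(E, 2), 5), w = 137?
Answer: Add(-38237, Mul(-1, I, Pow(303, Rational(1, 2)))) ≈ Add(-38237., Mul(-17.407, I))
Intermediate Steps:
l = 137
Function('t')(z, m) = Add(-36, Mul(-9, m), Mul(-9, z)) (Function('t')(z, m) = Mul(-9, Add(Add(z, m), 4)) = Mul(-9, Add(Add(m, z), 4)) = Mul(-9, Add(4, m, z)) = Add(-36, Mul(-9, m), Mul(-9, z)))
Function('s')(E, x) = Add(10, Mul(5, E)) (Function('s')(E, x) = Mul(Add(2, E), 5) = Add(10, Mul(5, E)))
Function('H')(U) = Pow(Add(-440, U), Rational(1, 2)) (Function('H')(U) = Pow(Add(U, Add(10, Mul(5, Add(-36, Mul(-9, 6), Mul(-9, 0))))), Rational(1, 2)) = Pow(Add(U, Add(10, Mul(5, Add(-36, -54, 0)))), Rational(1, 2)) = Pow(Add(U, Add(10, Mul(5, -90))), Rational(1, 2)) = Pow(Add(U, Add(10, -450)), Rational(1, 2)) = Pow(Add(U, -440), Rational(1, 2)) = Pow(Add(-440, U), Rational(1, 2)))
Add(-38237, Mul(-1, Function('H')(l))) = Add(-38237, Mul(-1, Pow(Add(-440, 137), Rational(1, 2)))) = Add(-38237, Mul(-1, Pow(-303, Rational(1, 2)))) = Add(-38237, Mul(-1, Mul(I, Pow(303, Rational(1, 2))))) = Add(-38237, Mul(-1, I, Pow(303, Rational(1, 2))))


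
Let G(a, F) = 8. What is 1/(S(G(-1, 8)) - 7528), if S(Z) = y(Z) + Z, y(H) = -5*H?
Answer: -1/7560 ≈ -0.00013228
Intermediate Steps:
S(Z) = -4*Z (S(Z) = -5*Z + Z = -4*Z)
1/(S(G(-1, 8)) - 7528) = 1/(-4*8 - 7528) = 1/(-32 - 7528) = 1/(-7560) = -1/7560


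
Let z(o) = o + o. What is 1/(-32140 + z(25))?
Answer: -1/32090 ≈ -3.1162e-5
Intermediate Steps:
z(o) = 2*o
1/(-32140 + z(25)) = 1/(-32140 + 2*25) = 1/(-32140 + 50) = 1/(-32090) = -1/32090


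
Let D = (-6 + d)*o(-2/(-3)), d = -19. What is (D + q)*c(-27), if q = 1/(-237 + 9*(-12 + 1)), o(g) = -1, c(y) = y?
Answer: -75591/112 ≈ -674.92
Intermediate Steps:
D = 25 (D = (-6 - 19)*(-1) = -25*(-1) = 25)
q = -1/336 (q = 1/(-237 + 9*(-11)) = 1/(-237 - 99) = 1/(-336) = -1/336 ≈ -0.0029762)
(D + q)*c(-27) = (25 - 1/336)*(-27) = (8399/336)*(-27) = -75591/112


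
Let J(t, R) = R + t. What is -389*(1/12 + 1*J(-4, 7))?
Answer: -14393/12 ≈ -1199.4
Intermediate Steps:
-389*(1/12 + 1*J(-4, 7)) = -389*(1/12 + 1*(7 - 4)) = -389*(1/12 + 1*3) = -389*(1/12 + 3) = -389*37/12 = -14393/12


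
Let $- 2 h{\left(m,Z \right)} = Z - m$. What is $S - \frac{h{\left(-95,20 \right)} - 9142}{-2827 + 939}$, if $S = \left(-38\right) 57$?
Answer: $- \frac{8197215}{3776} \approx -2170.9$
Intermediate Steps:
$h{\left(m,Z \right)} = \frac{m}{2} - \frac{Z}{2}$ ($h{\left(m,Z \right)} = - \frac{Z - m}{2} = \frac{m}{2} - \frac{Z}{2}$)
$S = -2166$
$S - \frac{h{\left(-95,20 \right)} - 9142}{-2827 + 939} = -2166 - \frac{\left(\frac{1}{2} \left(-95\right) - 10\right) - 9142}{-2827 + 939} = -2166 - \frac{\left(- \frac{95}{2} - 10\right) - 9142}{-1888} = -2166 - \left(- \frac{115}{2} - 9142\right) \left(- \frac{1}{1888}\right) = -2166 - \left(- \frac{18399}{2}\right) \left(- \frac{1}{1888}\right) = -2166 - \frac{18399}{3776} = - \frac{8197215}{3776}$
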